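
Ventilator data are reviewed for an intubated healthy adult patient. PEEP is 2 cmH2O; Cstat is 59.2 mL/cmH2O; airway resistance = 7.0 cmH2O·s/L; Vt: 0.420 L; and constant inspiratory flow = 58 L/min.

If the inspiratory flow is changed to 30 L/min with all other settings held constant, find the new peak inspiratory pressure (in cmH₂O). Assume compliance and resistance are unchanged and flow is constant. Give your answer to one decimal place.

Flow: 58 L/min ÷ 60 = 0.9667 L/s.
New flow: 30 L/min ÷ 60 = 0.5 L/s.
PIP = Vt/C + R·V̇ + PEEP (constant-flow equation of motion).
Only the resistive term changes: ΔPIP = R × ΔV̇ = 7.0 × (0.5 − 0.9667) = 7.0 × -0.4667 = -3.267 cmH2O.
Original PIP = 420/59.2 + 7.0×0.9667 + 2 = 15.861 cmH2O; new PIP = 15.861 + (-3.267) = 12.594 cmH2O.

12.6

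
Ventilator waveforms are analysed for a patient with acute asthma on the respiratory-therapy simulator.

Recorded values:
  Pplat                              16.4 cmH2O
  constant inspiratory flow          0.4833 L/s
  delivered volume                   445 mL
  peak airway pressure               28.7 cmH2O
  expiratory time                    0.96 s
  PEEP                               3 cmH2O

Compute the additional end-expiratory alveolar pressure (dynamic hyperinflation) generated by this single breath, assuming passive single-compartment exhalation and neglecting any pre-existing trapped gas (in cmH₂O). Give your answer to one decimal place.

R = (PIP − Pplat)/V̇ = (28.7 − 16.4) / 0.4833 = 12.3/0.4833 = 25.45 cmH2O·s/L.
C = Vt/(Pplat − PEEP) = 445.0 / (16.4 − 3) = 445.0/13.4 = 33.209 mL/cmH2O.
τ = R × C = 25.45 × 0.03321 L/cmH2O = 0.8452 s.
Fraction remaining = e^(−Te/τ) = e^(−0.96/0.8452) = 0.3212; trapped volume = 445.0 × 0.3212 = 142.93 mL.
Additional alveolar pressure from trapping ≈ V_trapped / C = 142.93 / 33.209 = 4.304 cmH2O.

4.3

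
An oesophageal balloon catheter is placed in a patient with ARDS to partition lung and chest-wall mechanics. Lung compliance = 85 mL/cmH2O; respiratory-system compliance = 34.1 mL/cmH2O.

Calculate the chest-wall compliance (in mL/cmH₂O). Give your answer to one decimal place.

1/Ccw = 1/Crs − 1/CL.
1/Ccw = 1/34.1 − 1/85 = 0.01756.
Ccw = 56.948 mL/cmH2O.

56.9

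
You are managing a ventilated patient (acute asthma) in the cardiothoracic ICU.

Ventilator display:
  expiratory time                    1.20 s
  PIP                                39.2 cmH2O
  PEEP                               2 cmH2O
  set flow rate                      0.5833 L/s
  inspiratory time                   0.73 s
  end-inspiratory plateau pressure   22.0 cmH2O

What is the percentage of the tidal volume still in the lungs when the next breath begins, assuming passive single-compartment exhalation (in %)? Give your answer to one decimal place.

14.8

Vt = flow × Ti = 0.5833 L/s × 0.73 s × 1000 mL/L = 425.81 mL.
R = (PIP − Pplat)/V̇ = (39.2 − 22.0) / 0.5833 = 17.2/0.5833 = 29.487 cmH2O·s/L.
C = Vt/(Pplat − PEEP) = 425.81 / (22.0 − 2) = 425.81/20.0 = 21.291 mL/cmH2O.
τ = R × C = 29.487 × 0.02129 L/cmH2O = 0.6278 s.
Fraction remaining at end-expiration = e^(−Te/τ) = e^(−1.20/0.6278) = 0.1479 → 14.79%.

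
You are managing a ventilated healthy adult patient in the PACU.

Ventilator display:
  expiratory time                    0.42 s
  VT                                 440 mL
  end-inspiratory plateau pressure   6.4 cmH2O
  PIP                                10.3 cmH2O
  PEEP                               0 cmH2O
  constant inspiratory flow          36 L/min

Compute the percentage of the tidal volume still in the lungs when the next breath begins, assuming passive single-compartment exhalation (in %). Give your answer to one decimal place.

39.1

Flow: 36 L/min ÷ 60 = 0.6 L/s.
R = (PIP − Pplat)/V̇ = (10.3 − 6.4) / 0.6 = 3.9/0.6 = 6.5 cmH2O·s/L.
C = Vt/(Pplat − PEEP) = 440.0 / (6.4 − 0) = 440.0/6.4 = 68.75 mL/cmH2O.
τ = R × C = 6.5 × 0.06875 L/cmH2O = 0.4469 s.
Fraction remaining at end-expiration = e^(−Te/τ) = e^(−0.42/0.4469) = 0.3907 → 39.07%.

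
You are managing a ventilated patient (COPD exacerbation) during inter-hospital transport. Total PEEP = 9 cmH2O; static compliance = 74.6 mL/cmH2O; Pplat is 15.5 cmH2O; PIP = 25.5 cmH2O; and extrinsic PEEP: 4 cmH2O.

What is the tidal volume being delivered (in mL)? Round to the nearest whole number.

485

End-expiratory occlusion gives total PEEP = 9 cmH2O (intrinsic PEEP = 9 − 4 = 5). Use total PEEP for the elastic gradient.
Vt = Cstat × (Pplat − PEEPtotal) = 74.6 × (15.5 − 9) = 74.6 × 6.5 = 484.9 mL.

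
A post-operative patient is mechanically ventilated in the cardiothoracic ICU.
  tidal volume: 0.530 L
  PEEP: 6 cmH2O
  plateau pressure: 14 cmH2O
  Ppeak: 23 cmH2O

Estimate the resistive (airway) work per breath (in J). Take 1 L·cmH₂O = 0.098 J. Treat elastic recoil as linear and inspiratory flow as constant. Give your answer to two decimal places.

0.47

With constant inspiratory flow the resistive pressure is constant at PIP − Pplat = 23 − 14 = 9.0 cmH2O, so resistive work = 9.0 × 0.530 = 4.77 L·cmH2O.
× 0.098 J/(L·cmH2O) → 0.4675 J.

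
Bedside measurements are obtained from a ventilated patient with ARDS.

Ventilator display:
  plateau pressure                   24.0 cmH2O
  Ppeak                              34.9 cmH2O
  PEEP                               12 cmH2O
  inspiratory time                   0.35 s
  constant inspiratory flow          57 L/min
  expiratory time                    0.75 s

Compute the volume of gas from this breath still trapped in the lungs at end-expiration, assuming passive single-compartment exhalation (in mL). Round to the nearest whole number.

31

Flow: 57 L/min ÷ 60 = 0.95 L/s.
Vt = flow × Ti = 0.95 L/s × 0.35 s × 1000 mL/L = 332.5 mL.
R = (PIP − Pplat)/V̇ = (34.9 − 24.0) / 0.95 = 10.9/0.95 = 11.474 cmH2O·s/L.
C = Vt/(Pplat − PEEP) = 332.5 / (24.0 − 12) = 332.5/12.0 = 27.708 mL/cmH2O.
τ = R × C = 11.474 × 0.02771 L/cmH2O = 0.3179 s.
Fraction remaining = e^(−Te/τ) = e^(−0.75/0.3179) = 0.09449.
Trapped volume = 332.5 × 0.09449 = 31.418 mL.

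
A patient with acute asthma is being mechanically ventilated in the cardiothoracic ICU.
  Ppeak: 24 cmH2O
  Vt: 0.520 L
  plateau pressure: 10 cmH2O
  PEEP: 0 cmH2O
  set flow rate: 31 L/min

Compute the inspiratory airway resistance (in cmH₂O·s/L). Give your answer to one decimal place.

Flow: 31 L/min ÷ 60 = 0.5167 L/s.
Raw = (PIP − Pplat) / flow = (24 − 10) / 0.5167 = 14.0 / 0.5167 = 27.095 cmH2O·s/L.

27.1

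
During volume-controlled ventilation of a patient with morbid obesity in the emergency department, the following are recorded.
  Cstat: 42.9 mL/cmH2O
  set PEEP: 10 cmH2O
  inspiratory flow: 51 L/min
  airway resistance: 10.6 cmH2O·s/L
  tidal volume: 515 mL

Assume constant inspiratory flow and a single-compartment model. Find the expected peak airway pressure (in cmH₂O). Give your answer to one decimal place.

31.0

Flow: 51 L/min ÷ 60 = 0.85 L/s.
Equation of motion (constant flow): PIP = Vt/C + R·V̇ + PEEP.
PIP = 515/42.9 + 10.6×0.85 + 10 = 12.005 + 9.01 + 10 = 31.015 cmH2O.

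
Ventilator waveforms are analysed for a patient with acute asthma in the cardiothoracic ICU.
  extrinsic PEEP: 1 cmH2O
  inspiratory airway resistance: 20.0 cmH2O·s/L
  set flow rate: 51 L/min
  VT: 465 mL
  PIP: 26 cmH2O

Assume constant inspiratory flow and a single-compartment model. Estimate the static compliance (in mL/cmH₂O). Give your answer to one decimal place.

Flow: 51 L/min ÷ 60 = 0.85 L/s.
Equation of motion (constant flow): PIP = Vt/C + R·V̇ + PEEP.
Vt/C = PIP − R·V̇ − PEEP = 26 − 20.0×0.85 − 1 = 26 − 17.0 − 1 = 8.0 cmH2O.
C = Vt / 8.0 = 465 / 8.0 = 58.125 mL/cmH2O.

58.1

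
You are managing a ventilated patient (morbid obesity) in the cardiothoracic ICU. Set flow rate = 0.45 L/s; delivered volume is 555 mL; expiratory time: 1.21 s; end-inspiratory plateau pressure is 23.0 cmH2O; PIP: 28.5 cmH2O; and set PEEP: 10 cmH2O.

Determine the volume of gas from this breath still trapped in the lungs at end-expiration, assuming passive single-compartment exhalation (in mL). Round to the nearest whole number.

55

R = (PIP − Pplat)/V̇ = (28.5 − 23.0) / 0.45 = 5.5/0.45 = 12.222 cmH2O·s/L.
C = Vt/(Pplat − PEEP) = 555.0 / (23.0 − 10) = 555.0/13.0 = 42.692 mL/cmH2O.
τ = R × C = 12.222 × 0.04269 L/cmH2O = 0.5218 s.
Fraction remaining = e^(−Te/τ) = e^(−1.21/0.5218) = 0.09838.
Trapped volume = 555.0 × 0.09838 = 54.601 mL.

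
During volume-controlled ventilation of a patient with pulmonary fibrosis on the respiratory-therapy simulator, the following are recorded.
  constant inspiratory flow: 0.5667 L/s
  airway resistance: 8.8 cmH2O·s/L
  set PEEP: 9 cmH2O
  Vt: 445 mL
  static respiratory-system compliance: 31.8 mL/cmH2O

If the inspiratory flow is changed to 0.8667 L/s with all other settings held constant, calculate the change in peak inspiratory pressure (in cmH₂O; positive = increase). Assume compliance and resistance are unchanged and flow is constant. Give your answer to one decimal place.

PIP = Vt/C + R·V̇ + PEEP (constant-flow equation of motion).
Only the resistive term changes: ΔPIP = R × ΔV̇ = 8.8 × (0.8667 − 0.5667) = 8.8 × 0.3 = 2.64 cmH2O.

2.6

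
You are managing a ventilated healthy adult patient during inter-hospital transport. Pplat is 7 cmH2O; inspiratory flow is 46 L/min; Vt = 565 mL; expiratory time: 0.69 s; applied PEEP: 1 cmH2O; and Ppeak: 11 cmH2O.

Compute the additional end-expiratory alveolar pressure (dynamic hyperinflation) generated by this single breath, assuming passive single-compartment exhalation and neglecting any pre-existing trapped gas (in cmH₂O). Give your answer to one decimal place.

Flow: 46 L/min ÷ 60 = 0.7667 L/s.
R = (PIP − Pplat)/V̇ = (11 − 7) / 0.7667 = 4.0/0.7667 = 5.217 cmH2O·s/L.
C = Vt/(Pplat − PEEP) = 565.0 / (7 − 1) = 565.0/6.0 = 94.167 mL/cmH2O.
τ = R × C = 5.217 × 0.09417 L/cmH2O = 0.4913 s.
Fraction remaining = e^(−Te/τ) = e^(−0.69/0.4913) = 0.2455; trapped volume = 565.0 × 0.2455 = 138.71 mL.
Additional alveolar pressure from trapping ≈ V_trapped / C = 138.71 / 94.167 = 1.473 cmH2O.

1.5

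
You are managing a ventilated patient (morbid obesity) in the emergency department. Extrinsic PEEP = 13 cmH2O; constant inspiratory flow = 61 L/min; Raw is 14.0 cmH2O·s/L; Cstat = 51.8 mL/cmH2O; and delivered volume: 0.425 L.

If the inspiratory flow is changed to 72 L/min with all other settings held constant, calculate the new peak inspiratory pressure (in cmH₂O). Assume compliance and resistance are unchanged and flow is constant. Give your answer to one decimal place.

Flow: 61 L/min ÷ 60 = 1.0167 L/s.
New flow: 72 L/min ÷ 60 = 1.2 L/s.
PIP = Vt/C + R·V̇ + PEEP (constant-flow equation of motion).
Only the resistive term changes: ΔPIP = R × ΔV̇ = 14.0 × (1.2 − 1.0167) = 14.0 × 0.1833 = 2.566 cmH2O.
Original PIP = 425/51.8 + 14.0×1.0167 + 13 = 35.438 cmH2O; new PIP = 35.438 + (2.566) = 38.004 cmH2O.

38.0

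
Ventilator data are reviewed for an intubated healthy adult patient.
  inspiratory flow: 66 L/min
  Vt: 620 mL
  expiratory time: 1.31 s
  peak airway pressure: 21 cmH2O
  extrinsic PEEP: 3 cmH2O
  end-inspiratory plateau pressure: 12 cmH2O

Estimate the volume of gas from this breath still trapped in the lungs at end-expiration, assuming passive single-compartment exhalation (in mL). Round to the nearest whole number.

61

Flow: 66 L/min ÷ 60 = 1.1 L/s.
R = (PIP − Pplat)/V̇ = (21 − 12) / 1.1 = 9.0/1.1 = 8.182 cmH2O·s/L.
C = Vt/(Pplat − PEEP) = 620.0 / (12 − 3) = 620.0/9.0 = 68.889 mL/cmH2O.
τ = R × C = 8.182 × 0.06889 L/cmH2O = 0.5637 s.
Fraction remaining = e^(−Te/τ) = e^(−1.31/0.5637) = 0.09789.
Trapped volume = 620.0 × 0.09789 = 60.692 mL.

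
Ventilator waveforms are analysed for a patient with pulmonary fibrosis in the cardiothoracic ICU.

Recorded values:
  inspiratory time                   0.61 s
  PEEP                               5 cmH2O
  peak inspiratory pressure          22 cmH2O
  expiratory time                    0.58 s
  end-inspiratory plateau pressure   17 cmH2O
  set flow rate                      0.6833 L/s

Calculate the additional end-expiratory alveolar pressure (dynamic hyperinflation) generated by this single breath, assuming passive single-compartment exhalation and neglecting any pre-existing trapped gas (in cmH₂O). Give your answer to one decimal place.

1.2

Vt = flow × Ti = 0.6833 L/s × 0.61 s × 1000 mL/L = 416.81 mL.
R = (PIP − Pplat)/V̇ = (22 − 17) / 0.6833 = 5.0/0.6833 = 7.317 cmH2O·s/L.
C = Vt/(Pplat − PEEP) = 416.81 / (17 − 5) = 416.81/12.0 = 34.734 mL/cmH2O.
τ = R × C = 7.317 × 0.03473 L/cmH2O = 0.2541 s.
Fraction remaining = e^(−Te/τ) = e^(−0.58/0.2541) = 0.102; trapped volume = 416.81 × 0.102 = 42.515 mL.
Additional alveolar pressure from trapping ≈ V_trapped / C = 42.515 / 34.734 = 1.224 cmH2O.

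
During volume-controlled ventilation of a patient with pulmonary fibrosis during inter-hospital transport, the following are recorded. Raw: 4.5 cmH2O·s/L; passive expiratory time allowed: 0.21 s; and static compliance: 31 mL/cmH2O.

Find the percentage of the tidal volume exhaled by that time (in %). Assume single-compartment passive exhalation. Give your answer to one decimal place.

77.8

τ = R × C = 4.5 × 31 mL/cmH2O = 4.5 × 0.031 L/cmH2O = 0.1395 s.
Passive exhalation: V(t)/V₀ = e^(−t/τ) = e^(−0.21/0.1395) = 0.2219.
Fraction exhaled = 1 − 0.2219 = 0.7781 → 77.81%.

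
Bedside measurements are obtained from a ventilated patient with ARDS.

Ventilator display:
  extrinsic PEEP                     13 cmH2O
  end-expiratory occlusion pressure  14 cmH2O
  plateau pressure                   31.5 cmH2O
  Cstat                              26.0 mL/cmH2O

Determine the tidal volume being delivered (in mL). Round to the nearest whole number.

End-expiratory occlusion gives total PEEP = 14 cmH2O (intrinsic PEEP = 14 − 13 = 1). Use total PEEP for the elastic gradient.
Vt = Cstat × (Pplat − PEEPtotal) = 26.0 × (31.5 − 14) = 26.0 × 17.5 = 455.0 mL.

455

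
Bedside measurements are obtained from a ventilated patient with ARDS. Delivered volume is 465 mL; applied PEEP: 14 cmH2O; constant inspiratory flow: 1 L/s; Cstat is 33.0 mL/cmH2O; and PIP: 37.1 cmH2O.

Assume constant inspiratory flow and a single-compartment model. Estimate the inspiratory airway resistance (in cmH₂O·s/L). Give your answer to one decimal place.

9.0

Equation of motion (constant flow): PIP = Vt/C + R·V̇ + PEEP.
R·V̇ = PIP − Vt/C − PEEP = 37.1 − 465/33.0 − 14 = 37.1 − 14.091 − 14 = 9.009 cmH2O.
R = 9.009 / 1 = 9.009 cmH2O·s/L.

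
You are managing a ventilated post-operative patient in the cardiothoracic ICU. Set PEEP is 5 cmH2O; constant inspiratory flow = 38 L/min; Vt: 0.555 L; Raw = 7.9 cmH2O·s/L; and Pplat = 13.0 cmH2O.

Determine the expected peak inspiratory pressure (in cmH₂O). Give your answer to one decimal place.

18.0

Flow: 38 L/min ÷ 60 = 0.6333 L/s.
PIP = Pplat + Raw × flow = 13.0 + 7.9 × 0.6333 = 13.0 + 5.003 = 18.003 cmH2O.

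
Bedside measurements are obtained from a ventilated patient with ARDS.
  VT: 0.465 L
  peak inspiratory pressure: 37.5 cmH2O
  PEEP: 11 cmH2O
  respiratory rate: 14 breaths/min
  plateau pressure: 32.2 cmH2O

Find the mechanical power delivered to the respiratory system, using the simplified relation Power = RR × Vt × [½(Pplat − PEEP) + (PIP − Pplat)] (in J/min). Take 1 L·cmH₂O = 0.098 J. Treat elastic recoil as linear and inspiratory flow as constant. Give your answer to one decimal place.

Per-breath work = Vt × [½(Pplat−PEEP) + (PIP−Pplat)] = 0.465 × [0.5×21.2 + 5.3] = 0.465 × 15.9 = 7.394 L·cmH2O.
Power = 14 × 7.394 = 103.52 L·cmH2O/min.
× 0.098 J/(L·cmH2O) → 10.145 J/min.

10.1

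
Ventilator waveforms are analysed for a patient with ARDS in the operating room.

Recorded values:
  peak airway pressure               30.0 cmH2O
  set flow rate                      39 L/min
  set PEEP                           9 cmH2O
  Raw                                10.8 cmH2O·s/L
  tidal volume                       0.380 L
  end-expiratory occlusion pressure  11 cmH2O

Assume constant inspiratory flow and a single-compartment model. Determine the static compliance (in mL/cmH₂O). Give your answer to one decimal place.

31.7

Flow: 39 L/min ÷ 60 = 0.65 L/s.
Total PEEP = 11 cmH2O (set 9 + intrinsic 2); this is the baseline alveolar pressure.
Equation of motion (constant flow): PIP = Vt/C + R·V̇ + PEEP.
Vt/C = PIP − R·V̇ − PEEP = 30.0 − 10.8×0.65 − 11 = 30.0 − 7.02 − 11 = 11.98 cmH2O.
C = Vt / 11.98 = 380 / 11.98 = 31.72 mL/cmH2O.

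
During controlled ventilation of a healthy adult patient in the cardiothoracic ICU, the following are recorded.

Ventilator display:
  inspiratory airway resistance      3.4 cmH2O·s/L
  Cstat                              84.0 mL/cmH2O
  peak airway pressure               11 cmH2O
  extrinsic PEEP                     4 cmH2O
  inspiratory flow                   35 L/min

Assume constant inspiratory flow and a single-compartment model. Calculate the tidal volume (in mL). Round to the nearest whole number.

Flow: 35 L/min ÷ 60 = 0.5833 L/s.
Equation of motion (constant flow): PIP = Vt/C + R·V̇ + PEEP.
Vt/C = PIP − R·V̇ − PEEP = 11 − 1.983 − 4 = 5.017 cmH2O.
Vt = C × 5.017 = 84.0 × 5.017 = 421.43 mL.

421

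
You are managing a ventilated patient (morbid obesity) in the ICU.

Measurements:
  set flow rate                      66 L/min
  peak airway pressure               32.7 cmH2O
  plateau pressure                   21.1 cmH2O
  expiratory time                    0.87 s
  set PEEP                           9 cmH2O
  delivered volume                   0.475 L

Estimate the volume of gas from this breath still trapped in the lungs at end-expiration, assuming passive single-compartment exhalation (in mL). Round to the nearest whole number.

58

Flow: 66 L/min ÷ 60 = 1.1 L/s.
R = (PIP − Pplat)/V̇ = (32.7 − 21.1) / 1.1 = 11.6/1.1 = 10.545 cmH2O·s/L.
C = Vt/(Pplat − PEEP) = 475.0 / (21.1 − 9) = 475.0/12.1 = 39.256 mL/cmH2O.
τ = R × C = 10.545 × 0.03926 L/cmH2O = 0.414 s.
Fraction remaining = e^(−Te/τ) = e^(−0.87/0.414) = 0.1223.
Trapped volume = 475.0 × 0.1223 = 58.093 mL.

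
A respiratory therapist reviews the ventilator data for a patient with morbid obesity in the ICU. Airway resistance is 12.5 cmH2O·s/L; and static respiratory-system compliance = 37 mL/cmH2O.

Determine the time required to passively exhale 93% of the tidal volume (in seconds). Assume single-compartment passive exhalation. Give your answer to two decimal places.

τ = R × C = 12.5 × 37 mL/cmH2O = 12.5 × 0.037 L/cmH2O = 0.4625 s.
Exhaled fraction f = 1 − e^(−t/τ) → t = −τ·ln(1 − f) = −0.4625·ln(0.07) = 1.23 s.

1.23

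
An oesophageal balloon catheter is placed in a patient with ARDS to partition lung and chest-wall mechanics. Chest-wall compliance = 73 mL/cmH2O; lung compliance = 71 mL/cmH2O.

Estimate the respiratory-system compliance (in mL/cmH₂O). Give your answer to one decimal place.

36.0

Lung and chest wall are elastances in series: 1/Crs = 1/CL + 1/Ccw.
1/Crs = 1/71 + 1/73 = 0.02778.
Crs = 35.997 mL/cmH2O.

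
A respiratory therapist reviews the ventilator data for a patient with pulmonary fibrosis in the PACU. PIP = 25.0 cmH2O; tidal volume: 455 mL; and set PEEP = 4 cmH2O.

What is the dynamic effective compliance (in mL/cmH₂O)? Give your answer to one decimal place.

Dynamic compliance = Vt / (PIP − PEEP) = 455 / (25.0 − 4) = 455 / 21.0 = 21.667 mL/cmH2O.

21.7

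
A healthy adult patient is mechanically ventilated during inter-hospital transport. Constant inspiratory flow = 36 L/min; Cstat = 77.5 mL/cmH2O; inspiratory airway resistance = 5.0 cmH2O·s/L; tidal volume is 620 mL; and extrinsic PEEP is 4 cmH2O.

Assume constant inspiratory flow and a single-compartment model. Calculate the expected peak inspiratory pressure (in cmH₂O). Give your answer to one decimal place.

Flow: 36 L/min ÷ 60 = 0.6 L/s.
Equation of motion (constant flow): PIP = Vt/C + R·V̇ + PEEP.
PIP = 620/77.5 + 5.0×0.6 + 4 = 8.0 + 3.0 + 4 = 15.0 cmH2O.

15.0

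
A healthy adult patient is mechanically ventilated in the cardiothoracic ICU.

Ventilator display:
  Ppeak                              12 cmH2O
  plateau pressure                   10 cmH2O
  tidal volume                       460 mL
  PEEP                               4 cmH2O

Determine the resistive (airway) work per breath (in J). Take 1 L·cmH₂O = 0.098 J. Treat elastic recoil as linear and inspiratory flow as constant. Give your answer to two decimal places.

0.09

With constant inspiratory flow the resistive pressure is constant at PIP − Pplat = 12 − 10 = 2.0 cmH2O, so resistive work = 2.0 × 0.460 = 0.92 L·cmH2O.
× 0.098 J/(L·cmH2O) → 0.09016 J.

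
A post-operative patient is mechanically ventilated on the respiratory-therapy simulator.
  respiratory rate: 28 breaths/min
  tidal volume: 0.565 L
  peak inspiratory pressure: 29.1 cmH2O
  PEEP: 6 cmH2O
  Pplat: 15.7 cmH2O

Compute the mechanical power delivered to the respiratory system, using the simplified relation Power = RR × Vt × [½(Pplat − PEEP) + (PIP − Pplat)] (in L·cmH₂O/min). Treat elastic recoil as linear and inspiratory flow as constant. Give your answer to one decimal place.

288.7

Per-breath work = Vt × [½(Pplat−PEEP) + (PIP−Pplat)] = 0.565 × [0.5×9.7 + 13.4] = 0.565 × 18.25 = 10.311 L·cmH2O.
Power = 28 × 10.311 = 288.71 L·cmH2O/min.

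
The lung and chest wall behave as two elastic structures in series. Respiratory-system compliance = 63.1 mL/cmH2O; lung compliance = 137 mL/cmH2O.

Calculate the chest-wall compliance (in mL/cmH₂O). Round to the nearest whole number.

117

1/Ccw = 1/Crs − 1/CL.
1/Ccw = 1/63.1 − 1/137 = 0.008549.
Ccw = 116.97 mL/cmH2O.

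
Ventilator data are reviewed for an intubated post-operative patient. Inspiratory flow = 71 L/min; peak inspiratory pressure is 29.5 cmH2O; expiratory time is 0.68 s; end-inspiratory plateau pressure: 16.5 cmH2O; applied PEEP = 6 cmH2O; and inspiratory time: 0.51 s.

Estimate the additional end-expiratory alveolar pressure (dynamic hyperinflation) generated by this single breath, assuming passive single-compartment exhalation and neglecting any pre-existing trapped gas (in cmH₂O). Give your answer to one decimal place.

Flow: 71 L/min ÷ 60 = 1.1833 L/s.
Vt = flow × Ti = 1.1833 L/s × 0.51 s × 1000 mL/L = 603.48 mL.
R = (PIP − Pplat)/V̇ = (29.5 − 16.5) / 1.1833 = 13.0/1.1833 = 10.986 cmH2O·s/L.
C = Vt/(Pplat − PEEP) = 603.48 / (16.5 − 6) = 603.48/10.5 = 57.474 mL/cmH2O.
τ = R × C = 10.986 × 0.05747 L/cmH2O = 0.6314 s.
Fraction remaining = e^(−Te/τ) = e^(−0.68/0.6314) = 0.3406; trapped volume = 603.48 × 0.3406 = 205.55 mL.
Additional alveolar pressure from trapping ≈ V_trapped / C = 205.55 / 57.474 = 3.576 cmH2O.

3.6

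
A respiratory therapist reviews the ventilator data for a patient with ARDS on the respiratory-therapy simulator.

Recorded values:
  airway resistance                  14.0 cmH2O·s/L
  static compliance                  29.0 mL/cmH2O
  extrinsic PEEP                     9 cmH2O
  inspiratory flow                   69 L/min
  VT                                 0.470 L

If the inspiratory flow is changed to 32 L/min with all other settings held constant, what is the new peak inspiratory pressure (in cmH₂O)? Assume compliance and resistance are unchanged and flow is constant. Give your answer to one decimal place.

32.7

Flow: 69 L/min ÷ 60 = 1.15 L/s.
New flow: 32 L/min ÷ 60 = 0.5333 L/s.
PIP = Vt/C + R·V̇ + PEEP (constant-flow equation of motion).
Only the resistive term changes: ΔPIP = R × ΔV̇ = 14.0 × (0.5333 − 1.15) = 14.0 × -0.6167 = -8.634 cmH2O.
Original PIP = 470/29.0 + 14.0×1.15 + 9 = 41.307 cmH2O; new PIP = 41.307 + (-8.634) = 32.673 cmH2O.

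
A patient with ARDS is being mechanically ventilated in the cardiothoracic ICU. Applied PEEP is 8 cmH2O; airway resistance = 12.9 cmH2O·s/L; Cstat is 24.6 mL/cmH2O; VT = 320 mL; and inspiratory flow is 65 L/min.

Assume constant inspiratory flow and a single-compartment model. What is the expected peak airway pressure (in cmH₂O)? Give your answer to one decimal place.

35.0

Flow: 65 L/min ÷ 60 = 1.0833 L/s.
Equation of motion (constant flow): PIP = Vt/C + R·V̇ + PEEP.
PIP = 320/24.6 + 12.9×1.0833 + 8 = 13.008 + 13.975 + 8 = 34.983 cmH2O.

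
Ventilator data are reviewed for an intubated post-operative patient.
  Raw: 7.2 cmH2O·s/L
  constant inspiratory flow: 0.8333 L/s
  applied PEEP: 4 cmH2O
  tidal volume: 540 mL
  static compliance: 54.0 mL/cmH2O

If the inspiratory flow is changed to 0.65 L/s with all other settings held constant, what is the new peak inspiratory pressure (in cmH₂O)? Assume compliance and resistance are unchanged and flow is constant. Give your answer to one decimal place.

18.7

PIP = Vt/C + R·V̇ + PEEP (constant-flow equation of motion).
Only the resistive term changes: ΔPIP = R × ΔV̇ = 7.2 × (0.65 − 0.8333) = 7.2 × -0.1833 = -1.32 cmH2O.
Original PIP = 540/54.0 + 7.2×0.8333 + 4 = 20.0 cmH2O; new PIP = 20.0 + (-1.32) = 18.68 cmH2O.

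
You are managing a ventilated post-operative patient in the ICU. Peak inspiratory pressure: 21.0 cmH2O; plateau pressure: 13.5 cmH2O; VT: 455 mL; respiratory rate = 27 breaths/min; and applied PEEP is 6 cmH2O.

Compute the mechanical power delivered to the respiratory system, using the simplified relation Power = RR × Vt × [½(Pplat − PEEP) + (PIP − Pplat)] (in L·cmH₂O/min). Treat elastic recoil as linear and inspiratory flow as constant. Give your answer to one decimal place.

138.2

Per-breath work = Vt × [½(Pplat−PEEP) + (PIP−Pplat)] = 0.455 × [0.5×7.5 + 7.5] = 0.455 × 11.25 = 5.119 L·cmH2O.
Power = 27 × 5.119 = 138.21 L·cmH2O/min.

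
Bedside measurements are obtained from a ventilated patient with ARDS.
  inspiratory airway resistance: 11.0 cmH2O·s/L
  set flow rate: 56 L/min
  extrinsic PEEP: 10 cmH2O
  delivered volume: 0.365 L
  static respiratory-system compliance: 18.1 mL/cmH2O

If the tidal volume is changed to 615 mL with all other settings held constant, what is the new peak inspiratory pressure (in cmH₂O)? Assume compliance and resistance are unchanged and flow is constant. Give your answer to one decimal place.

54.2

Flow: 56 L/min ÷ 60 = 0.9333 L/s.
PIP = Vt/C + R·V̇ + PEEP (constant-flow equation of motion).
Only the elastic term changes: ΔPIP = ΔVt / C = (615 − 365) / 18.1 = 13.812 cmH2O.
Original PIP = 365/18.1 + 11.0×0.9333 + 10 = 40.432 cmH2O; new PIP = 40.432 + (13.812) = 54.244 cmH2O.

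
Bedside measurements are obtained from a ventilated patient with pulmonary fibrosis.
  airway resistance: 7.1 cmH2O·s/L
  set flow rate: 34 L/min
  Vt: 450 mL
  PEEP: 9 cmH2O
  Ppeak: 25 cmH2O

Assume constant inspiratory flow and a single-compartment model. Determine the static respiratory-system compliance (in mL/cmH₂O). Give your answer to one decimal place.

Flow: 34 L/min ÷ 60 = 0.5667 L/s.
Equation of motion (constant flow): PIP = Vt/C + R·V̇ + PEEP.
Vt/C = PIP − R·V̇ − PEEP = 25 − 7.1×0.5667 − 9 = 25 − 4.024 − 9 = 11.976 cmH2O.
C = Vt / 11.976 = 450 / 11.976 = 37.575 mL/cmH2O.

37.6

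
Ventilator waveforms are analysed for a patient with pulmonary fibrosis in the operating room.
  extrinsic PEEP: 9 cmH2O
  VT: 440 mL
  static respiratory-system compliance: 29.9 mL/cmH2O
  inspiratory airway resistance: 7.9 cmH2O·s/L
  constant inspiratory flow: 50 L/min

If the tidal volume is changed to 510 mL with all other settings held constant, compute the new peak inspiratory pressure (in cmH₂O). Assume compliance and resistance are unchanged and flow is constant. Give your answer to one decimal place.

32.6

Flow: 50 L/min ÷ 60 = 0.8333 L/s.
PIP = Vt/C + R·V̇ + PEEP (constant-flow equation of motion).
Only the elastic term changes: ΔPIP = ΔVt / C = (510 − 440) / 29.9 = 2.341 cmH2O.
Original PIP = 440/29.9 + 7.9×0.8333 + 9 = 30.299 cmH2O; new PIP = 30.299 + (2.341) = 32.64 cmH2O.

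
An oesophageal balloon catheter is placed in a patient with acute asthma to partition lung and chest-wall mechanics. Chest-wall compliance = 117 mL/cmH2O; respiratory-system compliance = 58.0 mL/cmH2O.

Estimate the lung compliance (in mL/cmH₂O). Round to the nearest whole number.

1/CL = 1/Crs − 1/Ccw.
1/CL = 1/58.0 − 1/117 = 0.008694.
CL = 115.02 mL/cmH2O.

115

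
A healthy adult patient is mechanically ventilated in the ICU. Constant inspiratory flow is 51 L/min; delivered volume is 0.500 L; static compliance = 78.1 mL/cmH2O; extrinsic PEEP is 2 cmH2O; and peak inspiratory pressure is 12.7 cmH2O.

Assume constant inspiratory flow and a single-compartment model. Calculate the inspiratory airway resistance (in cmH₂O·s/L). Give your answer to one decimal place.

5.1

Flow: 51 L/min ÷ 60 = 0.85 L/s.
Equation of motion (constant flow): PIP = Vt/C + R·V̇ + PEEP.
R·V̇ = PIP − Vt/C − PEEP = 12.7 − 500/78.1 − 2 = 12.7 − 6.402 − 2 = 4.298 cmH2O.
R = 4.298 / 0.85 = 5.056 cmH2O·s/L.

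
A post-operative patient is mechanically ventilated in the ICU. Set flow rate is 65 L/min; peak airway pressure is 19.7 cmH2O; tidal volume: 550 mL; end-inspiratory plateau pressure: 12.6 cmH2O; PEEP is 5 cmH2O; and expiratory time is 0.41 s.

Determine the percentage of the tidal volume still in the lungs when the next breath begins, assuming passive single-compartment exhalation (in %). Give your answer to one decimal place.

42.1

Flow: 65 L/min ÷ 60 = 1.0833 L/s.
R = (PIP − Pplat)/V̇ = (19.7 − 12.6) / 1.0833 = 7.1/1.0833 = 6.554 cmH2O·s/L.
C = Vt/(Pplat − PEEP) = 550.0 / (12.6 − 5) = 550.0/7.6 = 72.368 mL/cmH2O.
τ = R × C = 6.554 × 0.07237 L/cmH2O = 0.4743 s.
Fraction remaining at end-expiration = e^(−Te/τ) = e^(−0.41/0.4743) = 0.4213 → 42.13%.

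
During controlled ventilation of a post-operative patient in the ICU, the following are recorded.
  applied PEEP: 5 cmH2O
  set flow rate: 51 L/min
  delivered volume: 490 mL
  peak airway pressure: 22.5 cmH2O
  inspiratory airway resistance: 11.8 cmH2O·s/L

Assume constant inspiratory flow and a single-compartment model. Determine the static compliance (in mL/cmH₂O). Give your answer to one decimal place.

65.6

Flow: 51 L/min ÷ 60 = 0.85 L/s.
Equation of motion (constant flow): PIP = Vt/C + R·V̇ + PEEP.
Vt/C = PIP − R·V̇ − PEEP = 22.5 − 11.8×0.85 − 5 = 22.5 − 10.03 − 5 = 7.47 cmH2O.
C = Vt / 7.47 = 490 / 7.47 = 65.596 mL/cmH2O.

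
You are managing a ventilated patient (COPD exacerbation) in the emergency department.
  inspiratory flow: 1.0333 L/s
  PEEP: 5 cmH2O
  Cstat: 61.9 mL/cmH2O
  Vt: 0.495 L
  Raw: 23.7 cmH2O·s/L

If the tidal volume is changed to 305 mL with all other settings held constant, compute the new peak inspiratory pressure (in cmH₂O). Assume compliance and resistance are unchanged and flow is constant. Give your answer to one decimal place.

PIP = Vt/C + R·V̇ + PEEP (constant-flow equation of motion).
Only the elastic term changes: ΔPIP = ΔVt / C = (305 − 495) / 61.9 = -3.069 cmH2O.
Original PIP = 495/61.9 + 23.7×1.0333 + 5 = 37.486 cmH2O; new PIP = 37.486 + (-3.069) = 34.417 cmH2O.

34.4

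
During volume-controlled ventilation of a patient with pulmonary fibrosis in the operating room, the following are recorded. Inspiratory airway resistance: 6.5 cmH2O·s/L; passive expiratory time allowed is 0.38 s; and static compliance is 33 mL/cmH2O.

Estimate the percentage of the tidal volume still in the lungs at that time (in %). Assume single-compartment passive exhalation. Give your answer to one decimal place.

17.0

τ = R × C = 6.5 × 33 mL/cmH2O = 6.5 × 0.033 L/cmH2O = 0.2145 s.
Passive exhalation: V(t)/V₀ = e^(−t/τ) = e^(−0.38/0.2145) = 0.1701.
Fraction remaining = 0.1701 → 17.01%.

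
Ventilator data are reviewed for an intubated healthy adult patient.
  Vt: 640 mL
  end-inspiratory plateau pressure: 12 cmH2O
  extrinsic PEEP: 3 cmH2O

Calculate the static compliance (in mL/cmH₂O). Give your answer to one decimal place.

Cstat = Vt / (Pplat − PEEP) = 640 / (12 − 3) = 640 / 9.0 = 71.111 mL/cmH2O.

71.1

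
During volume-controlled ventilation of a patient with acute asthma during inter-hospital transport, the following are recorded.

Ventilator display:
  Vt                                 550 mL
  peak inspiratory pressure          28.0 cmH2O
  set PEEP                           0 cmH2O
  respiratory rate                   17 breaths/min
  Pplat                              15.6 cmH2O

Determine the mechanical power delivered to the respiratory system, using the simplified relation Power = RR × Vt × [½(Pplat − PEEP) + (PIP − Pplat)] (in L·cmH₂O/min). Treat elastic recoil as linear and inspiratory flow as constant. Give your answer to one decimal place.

188.9

Per-breath work = Vt × [½(Pplat−PEEP) + (PIP−Pplat)] = 0.550 × [0.5×15.6 + 12.4] = 0.550 × 20.2 = 11.11 L·cmH2O.
Power = 17 × 11.11 = 188.87 L·cmH2O/min.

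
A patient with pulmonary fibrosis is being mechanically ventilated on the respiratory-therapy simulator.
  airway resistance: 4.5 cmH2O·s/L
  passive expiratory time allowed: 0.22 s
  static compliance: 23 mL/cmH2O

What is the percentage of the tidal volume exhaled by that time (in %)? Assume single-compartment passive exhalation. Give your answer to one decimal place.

τ = R × C = 4.5 × 23 mL/cmH2O = 4.5 × 0.023 L/cmH2O = 0.1035 s.
Passive exhalation: V(t)/V₀ = e^(−t/τ) = e^(−0.22/0.1035) = 0.1194.
Fraction exhaled = 1 − 0.1194 = 0.8806 → 88.06%.

88.1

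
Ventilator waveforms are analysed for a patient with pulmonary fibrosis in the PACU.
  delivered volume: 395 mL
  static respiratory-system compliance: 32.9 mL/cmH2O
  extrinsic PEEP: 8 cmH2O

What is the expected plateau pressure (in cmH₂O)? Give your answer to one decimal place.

Pplat = PEEP + Vt / Cstat = 8 + 395 / 32.9 = 8 + 12.006 = 20.006 cmH2O.

20.0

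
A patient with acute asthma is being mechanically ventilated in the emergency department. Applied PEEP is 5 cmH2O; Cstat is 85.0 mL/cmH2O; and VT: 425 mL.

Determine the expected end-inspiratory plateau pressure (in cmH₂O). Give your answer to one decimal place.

10.0

Pplat = PEEP + Vt / Cstat = 5 + 425 / 85.0 = 5 + 5.0 = 10.0 cmH2O.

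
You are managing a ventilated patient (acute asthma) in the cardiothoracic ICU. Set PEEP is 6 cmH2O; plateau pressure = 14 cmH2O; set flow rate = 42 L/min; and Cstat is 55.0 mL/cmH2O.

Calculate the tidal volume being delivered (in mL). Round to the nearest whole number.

440

Vt = Cstat × (Pplat − PEEP) = 55.0 × (14 − 6) = 55.0 × 8.0 = 440.0 mL.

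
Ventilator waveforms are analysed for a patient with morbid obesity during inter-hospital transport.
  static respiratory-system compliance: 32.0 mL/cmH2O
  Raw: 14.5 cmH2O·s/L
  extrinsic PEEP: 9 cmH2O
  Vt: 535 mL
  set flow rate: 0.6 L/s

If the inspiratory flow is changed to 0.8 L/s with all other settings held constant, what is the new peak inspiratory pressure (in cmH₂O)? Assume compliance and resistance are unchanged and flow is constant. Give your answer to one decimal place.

37.3

PIP = Vt/C + R·V̇ + PEEP (constant-flow equation of motion).
Only the resistive term changes: ΔPIP = R × ΔV̇ = 14.5 × (0.8 − 0.6) = 14.5 × 0.2 = 2.9 cmH2O.
Original PIP = 535/32.0 + 14.5×0.6 + 9 = 34.419 cmH2O; new PIP = 34.419 + (2.9) = 37.319 cmH2O.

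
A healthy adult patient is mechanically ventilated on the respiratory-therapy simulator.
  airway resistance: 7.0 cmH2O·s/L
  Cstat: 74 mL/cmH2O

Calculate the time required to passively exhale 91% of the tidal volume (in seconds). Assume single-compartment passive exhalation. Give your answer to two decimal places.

1.25

τ = R × C = 7.0 × 74 mL/cmH2O = 7.0 × 0.074 L/cmH2O = 0.518 s.
Exhaled fraction f = 1 − e^(−t/τ) → t = −τ·ln(1 − f) = −0.518·ln(0.09) = 1.247 s.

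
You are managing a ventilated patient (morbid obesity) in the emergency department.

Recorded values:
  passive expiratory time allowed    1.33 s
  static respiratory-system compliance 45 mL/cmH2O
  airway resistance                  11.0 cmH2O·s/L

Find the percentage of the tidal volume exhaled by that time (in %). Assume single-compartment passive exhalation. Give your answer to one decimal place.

93.2

τ = R × C = 11.0 × 45 mL/cmH2O = 11.0 × 0.045 L/cmH2O = 0.495 s.
Passive exhalation: V(t)/V₀ = e^(−t/τ) = e^(−1.33/0.495) = 0.06809.
Fraction exhaled = 1 − 0.06809 = 0.9319 → 93.19%.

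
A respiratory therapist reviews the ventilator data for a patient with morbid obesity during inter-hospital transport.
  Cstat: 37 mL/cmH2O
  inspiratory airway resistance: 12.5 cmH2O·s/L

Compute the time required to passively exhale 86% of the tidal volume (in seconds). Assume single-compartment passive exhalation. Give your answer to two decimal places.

τ = R × C = 12.5 × 37 mL/cmH2O = 12.5 × 0.037 L/cmH2O = 0.4625 s.
Exhaled fraction f = 1 − e^(−t/τ) → t = −τ·ln(1 − f) = −0.4625·ln(0.14) = 0.9093 s.

0.91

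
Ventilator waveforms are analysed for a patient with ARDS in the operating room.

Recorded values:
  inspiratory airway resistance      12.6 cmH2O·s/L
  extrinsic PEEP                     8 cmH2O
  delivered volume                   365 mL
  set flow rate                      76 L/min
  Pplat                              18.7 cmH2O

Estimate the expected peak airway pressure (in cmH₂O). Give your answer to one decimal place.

34.7

Flow: 76 L/min ÷ 60 = 1.2667 L/s.
PIP = Pplat + Raw × flow = 18.7 + 12.6 × 1.2667 = 18.7 + 15.96 = 34.66 cmH2O.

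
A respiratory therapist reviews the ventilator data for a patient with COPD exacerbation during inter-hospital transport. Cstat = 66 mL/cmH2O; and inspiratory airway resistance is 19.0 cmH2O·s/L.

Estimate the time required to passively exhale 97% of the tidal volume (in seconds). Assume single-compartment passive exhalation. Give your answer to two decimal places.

τ = R × C = 19.0 × 66 mL/cmH2O = 19.0 × 0.066 L/cmH2O = 1.254 s.
Exhaled fraction f = 1 − e^(−t/τ) → t = −τ·ln(1 − f) = −1.254·ln(0.03) = 4.397 s.

4.40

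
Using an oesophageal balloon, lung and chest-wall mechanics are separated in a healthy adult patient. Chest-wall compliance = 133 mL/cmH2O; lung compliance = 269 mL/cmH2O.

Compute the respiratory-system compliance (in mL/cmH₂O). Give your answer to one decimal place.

Lung and chest wall are elastances in series: 1/Crs = 1/CL + 1/Ccw.
1/Crs = 1/269 + 1/133 = 0.01124.
Crs = 88.968 mL/cmH2O.

89.0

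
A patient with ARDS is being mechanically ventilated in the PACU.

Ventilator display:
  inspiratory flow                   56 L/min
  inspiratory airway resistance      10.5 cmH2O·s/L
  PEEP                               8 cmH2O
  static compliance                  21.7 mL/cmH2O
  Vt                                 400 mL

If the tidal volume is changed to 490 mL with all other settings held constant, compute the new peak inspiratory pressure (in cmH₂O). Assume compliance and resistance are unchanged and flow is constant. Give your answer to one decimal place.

40.4

Flow: 56 L/min ÷ 60 = 0.9333 L/s.
PIP = Vt/C + R·V̇ + PEEP (constant-flow equation of motion).
Only the elastic term changes: ΔPIP = ΔVt / C = (490 − 400) / 21.7 = 4.147 cmH2O.
Original PIP = 400/21.7 + 10.5×0.9333 + 8 = 36.233 cmH2O; new PIP = 36.233 + (4.147) = 40.38 cmH2O.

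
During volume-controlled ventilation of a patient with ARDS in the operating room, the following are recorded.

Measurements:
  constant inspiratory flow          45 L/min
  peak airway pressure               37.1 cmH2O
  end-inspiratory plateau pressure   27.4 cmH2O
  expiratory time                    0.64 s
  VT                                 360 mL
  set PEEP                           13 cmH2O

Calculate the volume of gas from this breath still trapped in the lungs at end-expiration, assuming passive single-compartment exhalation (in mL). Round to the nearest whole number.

50

Flow: 45 L/min ÷ 60 = 0.75 L/s.
R = (PIP − Pplat)/V̇ = (37.1 − 27.4) / 0.75 = 9.7/0.75 = 12.933 cmH2O·s/L.
C = Vt/(Pplat − PEEP) = 360.0 / (27.4 − 13) = 360.0/14.4 = 25.0 mL/cmH2O.
τ = R × C = 12.933 × 0.025 L/cmH2O = 0.3233 s.
Fraction remaining = e^(−Te/τ) = e^(−0.64/0.3233) = 0.1381.
Trapped volume = 360.0 × 0.1381 = 49.716 mL.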